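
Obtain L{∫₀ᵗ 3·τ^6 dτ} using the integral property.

L{∫₀ᵗ f(τ)dτ} = F(s)/s with f(t) = 3t^6. F(s) = 2160/s^7, so L{∫₀ᵗ 3·τ^6 dτ} = (2160/s^7)/s = 2160/s^8. (Check: ∫₀ᵗ 3·τ^6 dτ = 3t^7/7.)

Final answer: 2160/s^8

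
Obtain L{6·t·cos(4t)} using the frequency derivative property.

L{cos(4t)} = s/(s² + 16). Derivative: d/ds[s/(s² + 16)] = [(s² + 16) - s·2s]/(s² + 16)² = (16 - s²)/(s² + 16)². So L{t·cos(4t)} = -F'(s) = (s² - 16)/(s² + 16)². Then L{6·t·cos(4t)} = 6·(s² - 16)/(s² + 16)²

Final answer: 6·(s² - 16)/(s² + 16)²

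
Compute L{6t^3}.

L{t^n} = n!/s^(n+1). So L{6t^3} = 6·3!/s^4 = 36/s^4

Final answer: 36/s^4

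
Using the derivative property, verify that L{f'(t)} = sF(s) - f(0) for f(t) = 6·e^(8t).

f'(t) = 48e^(8t). Direct: L{f'(t)} = 48/(s-8). Property: s·6/(s-8) - 6 = (6s - 6(s-8))/(s-8) = 48/(s-8). ✓

Final answer: 48/(s-8)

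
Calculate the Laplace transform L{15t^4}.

L{15t^4} = 15 · L{t^4} = 15 · 24/s^5 = 360/s^5

Final answer: 360/s^5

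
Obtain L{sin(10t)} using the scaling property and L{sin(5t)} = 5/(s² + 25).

Using L{f(at)} = (1/a)F(s/a) with a=2: L{sin(10t)} = (1/2) · 5/((s/2)² + 25) = (1/2) · 5·4/(s² + 100) = 10/(s² + 100)

Final answer: 10/(s² + 100)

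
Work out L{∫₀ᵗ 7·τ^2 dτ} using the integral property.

L{∫₀ᵗ f(τ)dτ} = F(s)/s with f(t) = 7t^2. F(s) = 14/s^3, so L{∫₀ᵗ 7·τ^2 dτ} = (14/s^3)/s = 14/s^4. (Check: ∫₀ᵗ 7·τ^2 dτ = 7t^3/3.)

Final answer: 14/s^4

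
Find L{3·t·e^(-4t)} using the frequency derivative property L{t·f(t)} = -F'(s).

L{e^(-4t)} = 1/(s+4). By frequency derivative: L{t·e^(-4t)} = -d/ds[1/(s+4)] = -(-1)/(s+4)² = 1/(s+4)². Then L{3·t·e^(-4t)} = 3·1/(s+4)² = 3/(s+4)²

Final answer: 3/(s+4)²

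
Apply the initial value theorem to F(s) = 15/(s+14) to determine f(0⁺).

f(0⁺) = lim_{s→∞} s·15/(s+14) = lim_{s→∞} 15s/(s+14) = 15

Final answer: 15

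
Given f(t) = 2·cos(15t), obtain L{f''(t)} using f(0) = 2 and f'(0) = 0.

F(s) = 2s/(s² + 225). L{f''(t)} = s²F(s) - sf(0) - f'(0) = 2s³/(s² + 225) - 2s = (2s³ - 2s(s² + 225))/(s² + 225) = -450s/(s² + 225)

Final answer: -450s/(s² + 225)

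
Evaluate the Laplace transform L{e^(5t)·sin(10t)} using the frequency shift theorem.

Frequency shift: L{e^(at)f(t)} = F(s-a). L{e^(5t)·sin(10t)} = 10/((s-5)² + 100)

Final answer: 10/((s-5)² + 100)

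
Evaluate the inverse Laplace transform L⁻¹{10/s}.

L⁻¹{c/s} = c, so L⁻¹{10/s} = 10

Final answer: 10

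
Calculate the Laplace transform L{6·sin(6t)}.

L{sin(ωt)} = ω/(s² + ω²), so L{sin(6t)} = 6/(s² + 36). Then L{6·sin(6t)} = 6·6/(s² + 36) = 36/(s² + 36)

Final answer: 36/(s² + 36)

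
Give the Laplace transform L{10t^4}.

L{10t^4} = 10 · L{t^4} = 10 · 24/s^5 = 240/s^5

Final answer: 240/s^5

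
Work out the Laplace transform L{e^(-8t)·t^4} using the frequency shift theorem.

L{e^(at)·t^n} = n!/(s-a)^(n+1), so L{e^(-8t)·t^4} = 24/(s+8)^5

Final answer: 24/(s+8)^5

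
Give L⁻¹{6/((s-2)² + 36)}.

Form: b/((s-a)² + b²) → e^(at)sin(bt). With a=2, b=6

Final answer: e^(2t)·sin(6t)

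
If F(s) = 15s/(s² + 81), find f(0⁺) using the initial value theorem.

f(0⁺) = lim_{s→∞} s·15s/(s² + 81) = lim_{s→∞} 15s²/(s² + 81) = 15

Final answer: 15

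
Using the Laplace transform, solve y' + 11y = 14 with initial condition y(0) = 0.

sY + 11Y = 14/s. Y = 14/(s(s+11)). Partial fractions: Y = 14/11/s - 14/11/(s+11)

Final answer: y(t) = 14/11(1 - e^(-11t))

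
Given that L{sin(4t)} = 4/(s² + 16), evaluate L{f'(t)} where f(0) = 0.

L{f'(t)} = s·F(s) - f(0) = s·4/(s² + 16) - 0 = 4s/(s² + 16)

Final answer: 4s/(s² + 16)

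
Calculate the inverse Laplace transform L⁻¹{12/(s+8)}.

L⁻¹{1/(s-a)} = e^(at), so L⁻¹{1/(s+8)} = e^(-8t), and L⁻¹{12/(s+8)} = 12·e^(-8t)

Final answer: 12·e^(-8t)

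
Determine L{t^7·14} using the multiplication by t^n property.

L{14} = 14/s. d^1/ds^1[1/s] = -1/s². d^2/ds^2[1/s] = 2/s^3. d^3/ds^3[1/s] = -6/s^4. d^4/ds^4[1/s] = 24/s^5. d^5/ds^5[1/s] = -120/s^6. d^6/ds^6[1/s] = 720/s^7. d^7/ds^7[1/s] = -5040/s^8. So L{t^7} = (-1)^{7}·-5040/s^8 = 5040/s^8. Then L{t^7·14} = 14·5040/s^8 = 70560/s^8

Final answer: 70560/s^8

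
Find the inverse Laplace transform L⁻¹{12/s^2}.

L⁻¹{n!/s^(n+1)} = t^n with n=1. So L⁻¹{1/s^2} = t, and L⁻¹{12/s^2} = (12/1)·t = 12·t

Final answer: 12·t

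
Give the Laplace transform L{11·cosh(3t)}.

L{cosh(ωt)} = s/(s² - ω²), so L{cosh(3t)} = s/(s² - 9). Then L{11·cosh(3t)} = 11·s/(s² - 9) = 11s/(s² - 9)

Final answer: 11s/(s² - 9)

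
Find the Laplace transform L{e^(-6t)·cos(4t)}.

L{e^(at)·cos(ωt)} = (s-a)/((s-a)² + ω²), so L{e^(-6t)·cos(4t)} = (s+6)/((s+6)² + 16)

Final answer: (s+6)/((s+6)² + 16)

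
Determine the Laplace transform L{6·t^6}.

L{t^n} = n!/s^(n+1), so L{t^6} = 720/s^7. Then L{6·t^6} = 6·720/s^7 = 4320/s^7

Final answer: 4320/s^7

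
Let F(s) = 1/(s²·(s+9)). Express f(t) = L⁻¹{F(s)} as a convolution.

1/(s²·(s+9)) = (1/s^2)·(1/(s+9)) = L{t}·L{e^(-9t)}. So f(t) = t*e^(-9t) = ∫₀ᵗ τ·e^(-9(t-τ)) dτ

Final answer: ∫₀ᵗ τ·e^(-9(t-τ)) dτ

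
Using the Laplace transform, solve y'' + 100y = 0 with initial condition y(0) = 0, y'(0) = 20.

L{y''} + 100L{y} = 0. s²Y - 0 - 20 + 100Y = 0. Y(s² + 100) = 20. Y = (20)/(s² + 100). Inverting: y(t) = 2sin(10t)

Final answer: y(t) = 2sin(10t)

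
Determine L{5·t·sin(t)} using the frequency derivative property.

L{sin(t)} = 1/(s² + 1). By L{t·f(t)} = -F'(s): -d/ds[1/(s² + 1)] = -(1)·(-2s)/(s² + 1)² = 2s/(s² + 1)². Then L{5·t·sin(t)} = 5·2s/(s² + 1)² = 10s/(s² + 1)²

Final answer: 10s/(s² + 1)²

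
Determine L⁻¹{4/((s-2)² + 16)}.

Form: b/((s-a)² + b²) → e^(at)sin(bt). With a=2, b=4

Final answer: e^(2t)·sin(4t)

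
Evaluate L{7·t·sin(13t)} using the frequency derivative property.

L{sin(13t)} = 13/(s² + 169). By L{t·f(t)} = -F'(s): -d/ds[13/(s² + 169)] = -(13)·(-2s)/(s² + 169)² = 26s/(s² + 169)². Then L{7·t·sin(13t)} = 7·26s/(s² + 169)² = 182s/(s² + 169)²

Final answer: 182s/(s² + 169)²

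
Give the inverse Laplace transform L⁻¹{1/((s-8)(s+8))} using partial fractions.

Decompose: A/(s-8) + B/(s+8). A = 1/16, B = -1/16. f(t) = (e^(8t) - e^(-8t))/16

Final answer: (e^(8t) - e^(-8t))/16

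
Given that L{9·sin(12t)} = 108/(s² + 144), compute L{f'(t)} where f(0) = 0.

L{f'(t)} = s·F(s) - f(0) = s·108/(s² + 144) - 0 = 108s/(s² + 144)

Final answer: 108s/(s² + 144)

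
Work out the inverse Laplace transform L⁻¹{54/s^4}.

L⁻¹{n!/s^(n+1)} = t^n with n=3. So L⁻¹{6/s^4} = t^3, and L⁻¹{54/s^4} = (54/6)·t^3 = 9·t^3

Final answer: 9·t^3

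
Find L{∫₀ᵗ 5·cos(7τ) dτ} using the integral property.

L{∫₀ᵗ f(τ)dτ} = F(s)/s with F(s) = 5s/(s² + 49), so the result is (5s/(s² + 49))/s = 5/(s² + 49)

Final answer: 5/(s² + 49)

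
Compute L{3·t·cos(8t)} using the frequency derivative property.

L{cos(8t)} = s/(s² + 64). Derivative: d/ds[s/(s² + 64)] = [(s² + 64) - s·2s]/(s² + 64)² = (64 - s²)/(s² + 64)². So L{t·cos(8t)} = -F'(s) = (s² - 64)/(s² + 64)². Then L{3·t·cos(8t)} = 3·(s² - 64)/(s² + 64)²

Final answer: 3·(s² - 64)/(s² + 64)²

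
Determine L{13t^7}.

L{t^n} = n!/s^(n+1). So L{13t^7} = 13·7!/s^8 = 65520/s^8

Final answer: 65520/s^8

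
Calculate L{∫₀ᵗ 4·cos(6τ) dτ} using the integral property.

L{∫₀ᵗ f(τ)dτ} = F(s)/s with F(s) = 4s/(s² + 36), so the result is (4s/(s² + 36))/s = 4/(s² + 36)

Final answer: 4/(s² + 36)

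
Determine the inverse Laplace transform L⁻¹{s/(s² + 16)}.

L⁻¹{s/(s² + 16)} = cos(4t)

Final answer: cos(4t)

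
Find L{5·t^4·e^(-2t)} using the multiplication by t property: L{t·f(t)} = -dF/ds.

Using L{t^n·e^(at)} = n!/(s-a)^(n+1), L{t^4·e^(-2t)} = 24/(s+2)^5, so L{5·t^4·e^(-2t)} = 5·24/(s+2)^5 = 120/(s+2)^5

Final answer: 120/(s+2)^5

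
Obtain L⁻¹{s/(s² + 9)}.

This is the form c·s/(s² + a²) with a = 3. L⁻¹ = cos(3t)

Final answer: cos(3t)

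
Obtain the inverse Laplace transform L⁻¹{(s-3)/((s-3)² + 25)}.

Using frequency shift, L⁻¹{(s-3)/((s-3)² + 25)} = e^(3t)·cos(5t)

Final answer: e^(3t)·cos(5t)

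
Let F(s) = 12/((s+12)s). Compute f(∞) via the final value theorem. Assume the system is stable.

f(∞) = lim_{s→0} sF(s) = lim_{s→0} 12/(s+12) = 1

Final answer: 1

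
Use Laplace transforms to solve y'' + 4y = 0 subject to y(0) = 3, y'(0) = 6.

L{y''} + 4L{y} = 0. s²Y - 3s - 6 + 4Y = 0. Y(s² + 4) = 3s + 6. Y = (3s + 6)/(s² + 4). Inverting: y(t) = 3cos(2t) + 3sin(2t)

Final answer: y(t) = 3cos(2t) + 3sin(2t)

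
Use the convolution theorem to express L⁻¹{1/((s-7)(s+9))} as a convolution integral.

1/((s-7)(s+9)) = (1/(s-7))·(1/(s+9)) = L{e^(7t)}·L{e^(-9t)}. So f(t) = e^(7t)*e^(-9t) = ∫₀ᵗ e^(7τ)·e^(-9(t-τ)) dτ

Final answer: ∫₀ᵗ e^(7τ)·e^(-9(t-τ)) dτ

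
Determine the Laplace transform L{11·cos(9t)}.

L{cos(ωt)} = s/(s² + ω²), so L{cos(9t)} = s/(s² + 81). Then L{11·cos(9t)} = 11·s/(s² + 81) = 11s/(s² + 81)

Final answer: 11s/(s² + 81)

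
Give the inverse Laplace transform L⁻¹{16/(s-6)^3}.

L⁻¹{n!/(s-a)^(n+1)} = t^n·e^(at) with n=2, a=6. So L⁻¹{2/(s-6)^3} = t^2·e^(6t), and L⁻¹{16/(s-6)^3} = (16/2)·t^2·e^(6t) = 8·t^2·e^(6t)

Final answer: 8·t^2·e^(6t)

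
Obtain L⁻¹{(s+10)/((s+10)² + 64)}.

Using frequency shift: L⁻¹{(s-a)/((s-a)² + b²)} = e^(at)cos(bt). Here a=-10, b=8

Final answer: e^(-10t)·cos(8t)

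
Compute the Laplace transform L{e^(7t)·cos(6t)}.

L{e^(at)·cos(ωt)} = (s-a)/((s-a)² + ω²), so L{e^(7t)·cos(6t)} = (s-7)/((s-7)² + 36)

Final answer: (s-7)/((s-7)² + 36)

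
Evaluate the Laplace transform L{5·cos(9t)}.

L{cos(ωt)} = s/(s² + ω²), so L{cos(9t)} = s/(s² + 81). Then L{5·cos(9t)} = 5·s/(s² + 81) = 5s/(s² + 81)

Final answer: 5s/(s² + 81)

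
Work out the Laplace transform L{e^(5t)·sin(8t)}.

L{e^(at)·sin(ωt)} = ω/((s-a)² + ω²), so L{e^(5t)·sin(8t)} = 8/((s-5)² + 64)

Final answer: 8/((s-5)² + 64)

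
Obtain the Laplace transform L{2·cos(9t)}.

L{cos(ωt)} = s/(s² + ω²), so L{cos(9t)} = s/(s² + 81). Then L{2·cos(9t)} = 2·s/(s² + 81) = 2s/(s² + 81)

Final answer: 2s/(s² + 81)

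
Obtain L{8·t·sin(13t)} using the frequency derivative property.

L{sin(13t)} = 13/(s² + 169). By L{t·f(t)} = -F'(s): -d/ds[13/(s² + 169)] = -(13)·(-2s)/(s² + 169)² = 26s/(s² + 169)². Then L{8·t·sin(13t)} = 8·26s/(s² + 169)² = 208s/(s² + 169)²

Final answer: 208s/(s² + 169)²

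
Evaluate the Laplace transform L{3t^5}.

L{3t^5} = 3 · L{t^5} = 3 · 120/s^6 = 360/s^6

Final answer: 360/s^6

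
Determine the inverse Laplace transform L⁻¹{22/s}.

L⁻¹{c/s} = c, so L⁻¹{22/s} = 22

Final answer: 22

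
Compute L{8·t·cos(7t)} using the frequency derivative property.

L{cos(7t)} = s/(s² + 49). Derivative: d/ds[s/(s² + 49)] = [(s² + 49) - s·2s]/(s² + 49)² = (49 - s²)/(s² + 49)². So L{t·cos(7t)} = -F'(s) = (s² - 49)/(s² + 49)². Then L{8·t·cos(7t)} = 8·(s² - 49)/(s² + 49)²

Final answer: 8·(s² - 49)/(s² + 49)²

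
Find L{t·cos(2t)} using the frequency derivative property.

L{cos(2t)} = s/(s² + 4). Derivative: d/ds[s/(s² + 4)] = [(s² + 4) - s·2s]/(s² + 4)² = (4 - s²)/(s² + 4)². So L{t·cos(2t)} = -F'(s) = (s² - 4)/(s² + 4)²

Final answer: (s² - 4)/(s² + 4)²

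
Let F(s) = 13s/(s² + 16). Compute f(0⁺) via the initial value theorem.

f(0⁺) = lim_{s→∞} s·13s/(s² + 16) = lim_{s→∞} 13s²/(s² + 16) = 13

Final answer: 13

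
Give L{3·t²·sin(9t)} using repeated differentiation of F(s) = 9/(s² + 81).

F(s) = 9/(s² + 81). F'(s) = -18s/(s² + 81)². F''(s) = -18(81 - 3s²)/(s² + 81)³ = (54s² - 1458)/(s² + 81)³. So L{t²·sin(9t)} = (-1)² F''(s) = (54s² - 1458)/(s² + 81)³. Then L{3·t²·sin(9t)} = 3·(54s² - 1458)/(s² + 81)³ = (162s² - 4374)/(s² + 81)³

Final answer: (162s² - 4374)/(s² + 81)³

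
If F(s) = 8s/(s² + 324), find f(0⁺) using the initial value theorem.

f(0⁺) = lim_{s→∞} s·8s/(s² + 324) = lim_{s→∞} 8s²/(s² + 324) = 8

Final answer: 8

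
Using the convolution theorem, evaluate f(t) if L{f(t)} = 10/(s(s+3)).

10/(s(s+3)) = (10/s)·(1/(s+3)) = L{10}·L{e^(-3t)}. By convolution, f(t) = 10*e^(-3t) = ∫₀ᵗ 10·e^(-3τ) dτ = 10·(1 - e^(-3t))/3

Final answer: 10·(1 - e^(-3t))/3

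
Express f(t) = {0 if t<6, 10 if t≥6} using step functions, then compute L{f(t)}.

f(t) = 10·u(t-6). L{u(t-6)} = e^(-6s)/s, so L{f(t)} = 10·e^(-6s)/s

Final answer: 10·e^(-6s)/s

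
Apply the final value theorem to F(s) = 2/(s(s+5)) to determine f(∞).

f(∞) = lim_{s→0} s·2/(s(s+5)) = lim_{s→0} 2/(s+5) = 2/5 = 2/5

Final answer: 2/5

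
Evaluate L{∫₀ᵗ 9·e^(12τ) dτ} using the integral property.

L{∫₀ᵗ f(τ)dτ} = F(s)/s with F(s) = 9/(s-12), so L{∫₀ᵗ 9·e^(12τ) dτ} = 9/(s(s-12))

Final answer: 9/(s(s-12))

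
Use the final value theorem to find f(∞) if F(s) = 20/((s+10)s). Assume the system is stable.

f(∞) = lim_{s→0} sF(s) = lim_{s→0} 20/(s+10) = 2

Final answer: 2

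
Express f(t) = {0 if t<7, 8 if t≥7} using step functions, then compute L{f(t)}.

f(t) = 8·u(t-7). L{u(t-7)} = e^(-7s)/s, so L{f(t)} = 8·e^(-7s)/s

Final answer: 8·e^(-7s)/s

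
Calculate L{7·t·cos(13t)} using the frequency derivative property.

L{cos(13t)} = s/(s² + 169). Derivative: d/ds[s/(s² + 169)] = [(s² + 169) - s·2s]/(s² + 169)² = (169 - s²)/(s² + 169)². So L{t·cos(13t)} = -F'(s) = (s² - 169)/(s² + 169)². Then L{7·t·cos(13t)} = 7·(s² - 169)/(s² + 169)²

Final answer: 7·(s² - 169)/(s² + 169)²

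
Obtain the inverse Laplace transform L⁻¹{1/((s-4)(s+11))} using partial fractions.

Decompose: A/(s-4) + B/(s+11). A = 1/15, B = -1/15. f(t) = (e^(4t) - e^(-11t))/15

Final answer: (e^(4t) - e^(-11t))/15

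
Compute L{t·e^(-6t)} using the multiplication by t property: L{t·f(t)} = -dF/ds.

Using L{t^n·e^(at)} = n!/(s-a)^(n+1), L{t·e^(-6t)} = 1/(s+6)^2

Final answer: 1/(s+6)^2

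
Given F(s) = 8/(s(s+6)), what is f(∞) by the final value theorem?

f(∞) = lim_{s→0} s·8/(s(s+6)) = lim_{s→0} 8/(s+6) = 8/6 = 4/3

Final answer: 4/3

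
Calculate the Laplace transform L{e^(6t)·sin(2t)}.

L{e^(at)·sin(ωt)} = ω/((s-a)² + ω²), so L{e^(6t)·sin(2t)} = 2/((s-6)² + 4)

Final answer: 2/((s-6)² + 4)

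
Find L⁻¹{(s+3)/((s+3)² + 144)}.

Using frequency shift: L⁻¹{(s-a)/((s-a)² + b²)} = e^(at)cos(bt). Here a=-3, b=12

Final answer: e^(-3t)·cos(12t)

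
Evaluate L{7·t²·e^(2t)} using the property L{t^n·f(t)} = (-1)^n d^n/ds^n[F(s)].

L{e^(2t)} = 1/(s-2). d/ds[1/(s-2)] = -1/(s-2)². d²/ds²[1/(s-2)] = 2/(s-2)³. So L{t²·e^(2t)} = (-1)² · 2/(s-2)³ = 2/(s-2)³. Then L{7·t²·e^(2t)} = 7·2/(s-2)³ = 14/(s-2)³

Final answer: 14/(s-2)³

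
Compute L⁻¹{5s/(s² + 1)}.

This is the form c·s/(s² + a²) with a = 1, c = 5. L⁻¹ = 5·cos(t)

Final answer: 5·cos(t)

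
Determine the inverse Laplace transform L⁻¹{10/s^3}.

L⁻¹{n!/s^(n+1)} = t^n with n=2. So L⁻¹{2/s^3} = t^2, and L⁻¹{10/s^3} = (10/2)·t^2 = 5·t^2

Final answer: 5·t^2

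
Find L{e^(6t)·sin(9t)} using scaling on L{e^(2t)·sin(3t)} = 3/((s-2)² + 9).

Scaling with a=3: L{e^(6t)·sin(9t)} = (1/3) · 3/((s/3-2)² + 9). Simplifying: 9/((s-6)² + 81)

Final answer: 9/((s-6)² + 81)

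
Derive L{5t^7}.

L{t^n} = n!/s^(n+1). So L{5t^7} = 5·7!/s^8 = 25200/s^8

Final answer: 25200/s^8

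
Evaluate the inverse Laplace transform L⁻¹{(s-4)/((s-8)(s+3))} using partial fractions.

Using partial fractions, f(t) = (4e^(8t) + 7e^(-3t))/11

Final answer: (4e^(8t) + 7e^(-3t))/11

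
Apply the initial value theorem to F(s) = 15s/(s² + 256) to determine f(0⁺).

f(0⁺) = lim_{s→∞} s·15s/(s² + 256) = lim_{s→∞} 15s²/(s² + 256) = 15

Final answer: 15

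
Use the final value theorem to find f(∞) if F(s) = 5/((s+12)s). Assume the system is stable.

f(∞) = lim_{s→0} sF(s) = lim_{s→0} 5/(s+12) = 5/12

Final answer: 5/12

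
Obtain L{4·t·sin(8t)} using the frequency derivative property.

L{sin(8t)} = 8/(s² + 64). By L{t·f(t)} = -F'(s): -d/ds[8/(s² + 64)] = -(8)·(-2s)/(s² + 64)² = 16s/(s² + 64)². Then L{4·t·sin(8t)} = 4·16s/(s² + 64)² = 64s/(s² + 64)²

Final answer: 64s/(s² + 64)²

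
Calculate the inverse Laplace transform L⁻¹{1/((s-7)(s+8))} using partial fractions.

Decompose: A/(s-7) + B/(s+8). A = 1/15, B = -1/15. f(t) = (e^(7t) - e^(-8t))/15

Final answer: (e^(7t) - e^(-8t))/15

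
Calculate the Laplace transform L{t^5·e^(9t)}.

L{t^n·e^(at)} = n!/(s-a)^(n+1), so L{t^5·e^(9t)} = 120/(s-9)^6

Final answer: 120/(s-9)^6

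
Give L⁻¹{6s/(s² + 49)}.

This is the form c·s/(s² + a²) with a = 7, c = 6. L⁻¹ = 6·cos(7t)

Final answer: 6·cos(7t)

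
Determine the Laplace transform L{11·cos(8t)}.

L{cos(ωt)} = s/(s² + ω²), so L{cos(8t)} = s/(s² + 64). Then L{11·cos(8t)} = 11·s/(s² + 64) = 11s/(s² + 64)

Final answer: 11s/(s² + 64)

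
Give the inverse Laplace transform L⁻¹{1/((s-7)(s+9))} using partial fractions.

Decompose: A/(s-7) + B/(s+9). A = 1/16, B = -1/16. f(t) = (e^(7t) - e^(-9t))/16

Final answer: (e^(7t) - e^(-9t))/16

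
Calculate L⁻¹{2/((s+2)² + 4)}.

Form: b/((s-a)² + b²) → e^(at)sin(bt). With a=-2, b=2

Final answer: e^(-2t)·sin(2t)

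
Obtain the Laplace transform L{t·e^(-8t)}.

L{t^n·e^(at)} = n!/(s-a)^(n+1), so L{t·e^(-8t)} = 1/(s+8)^2

Final answer: 1/(s+8)^2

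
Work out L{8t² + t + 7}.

L{8t² + t + 7} = 8·2/s³ + 1/s² + 7/s = 16/s³ + 1/s² + 7/s

Final answer: 16/s³ + 1/s² + 7/s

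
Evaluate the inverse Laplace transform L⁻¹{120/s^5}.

L⁻¹{n!/s^(n+1)} = t^n with n=4. So L⁻¹{24/s^5} = t^4, and L⁻¹{120/s^5} = (120/24)·t^4 = 5·t^4

Final answer: 5·t^4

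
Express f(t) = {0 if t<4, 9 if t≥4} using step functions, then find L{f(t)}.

f(t) = 9·u(t-4). L{u(t-4)} = e^(-4s)/s, so L{f(t)} = 9·e^(-4s)/s

Final answer: 9·e^(-4s)/s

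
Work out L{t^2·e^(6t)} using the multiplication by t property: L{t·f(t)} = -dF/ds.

Using L{t^n·e^(at)} = n!/(s-a)^(n+1), L{t^2·e^(6t)} = 2/(s-6)^3

Final answer: 2/(s-6)^3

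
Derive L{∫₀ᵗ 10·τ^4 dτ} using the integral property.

L{∫₀ᵗ f(τ)dτ} = F(s)/s with f(t) = 10t^4. F(s) = 240/s^5, so L{∫₀ᵗ 10·τ^4 dτ} = (240/s^5)/s = 240/s^6. (Check: ∫₀ᵗ 10·τ^4 dτ = 10t^5/5.)

Final answer: 240/s^6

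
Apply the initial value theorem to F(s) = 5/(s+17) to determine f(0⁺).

f(0⁺) = lim_{s→∞} s·5/(s+17) = lim_{s→∞} 5s/(s+17) = 5

Final answer: 5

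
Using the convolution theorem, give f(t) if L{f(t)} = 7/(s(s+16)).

7/(s(s+16)) = (7/s)·(1/(s+16)) = L{7}·L{e^(-16t)}. By convolution, f(t) = 7*e^(-16t) = ∫₀ᵗ 7·e^(-16τ) dτ = 7·(1 - e^(-16t))/16

Final answer: 7·(1 - e^(-16t))/16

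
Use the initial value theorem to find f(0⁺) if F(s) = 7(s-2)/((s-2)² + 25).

f(0⁺) = lim_{s→∞} sF(s) = lim_{s→∞} 7s(s-2)/((s-2)² + 25) = 7

Final answer: 7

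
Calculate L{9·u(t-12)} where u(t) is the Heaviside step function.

L{u(t-a)} = e^(-as)/s. Here a=12, so L{u(t-12)} = e^(-12s)/s, and L{9·u(t-12)} = 9·e^(-12s)/s

Final answer: 9·e^(-12s)/s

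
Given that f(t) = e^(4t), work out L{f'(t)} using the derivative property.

f(0) = 1, F(s) = 1/(s-4). L{f'(t)} = s·F(s) - f(0) = s/(s-4) - 1 = (s - (s-4))/(s-4) = 4/(s-4)

Final answer: 4/(s-4)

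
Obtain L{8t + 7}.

L{8t + 7} = 8·L{t} + 7·L{1} = 8/s² + 7/s

Final answer: 8/s² + 7/s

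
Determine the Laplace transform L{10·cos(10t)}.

L{cos(ωt)} = s/(s² + ω²), so L{cos(10t)} = s/(s² + 100). Then L{10·cos(10t)} = 10·s/(s² + 100) = 10s/(s² + 100)

Final answer: 10s/(s² + 100)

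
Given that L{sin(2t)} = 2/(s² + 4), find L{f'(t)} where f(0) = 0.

L{f'(t)} = s·F(s) - f(0) = s·2/(s² + 4) - 0 = 2s/(s² + 4)

Final answer: 2s/(s² + 4)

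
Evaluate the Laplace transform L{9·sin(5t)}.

L{sin(ωt)} = ω/(s² + ω²), so L{sin(5t)} = 5/(s² + 25). Then L{9·sin(5t)} = 9·5/(s² + 25) = 45/(s² + 25)

Final answer: 45/(s² + 25)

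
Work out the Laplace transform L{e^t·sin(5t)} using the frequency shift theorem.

Frequency shift: L{e^(at)f(t)} = F(s-a). L{e^t·sin(5t)} = 5/((s-1)² + 25)

Final answer: 5/((s-1)² + 25)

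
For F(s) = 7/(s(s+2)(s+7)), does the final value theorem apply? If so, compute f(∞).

Poles of sF(s) = 7/((s+2)(s+7)) are at s = -2 and s = -7, both in the left half-plane. Theorem applies. f(∞) = lim_{s→0} sF(s) = 7/(2·7) = 1/2

Final answer: 1/2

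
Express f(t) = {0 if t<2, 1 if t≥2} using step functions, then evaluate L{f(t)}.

f(t) = u(t-2). L{u(t-2)} = e^(-2s)/s, so L{f(t)} = e^(-2s)/s

Final answer: e^(-2s)/s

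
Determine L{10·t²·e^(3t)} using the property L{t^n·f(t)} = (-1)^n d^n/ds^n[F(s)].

L{e^(3t)} = 1/(s-3). d/ds[1/(s-3)] = -1/(s-3)². d²/ds²[1/(s-3)] = 2/(s-3)³. So L{t²·e^(3t)} = (-1)² · 2/(s-3)³ = 2/(s-3)³. Then L{10·t²·e^(3t)} = 10·2/(s-3)³ = 20/(s-3)³

Final answer: 20/(s-3)³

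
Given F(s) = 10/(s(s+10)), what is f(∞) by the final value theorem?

f(∞) = lim_{s→0} s·10/(s(s+10)) = lim_{s→0} 10/(s+10) = 10/10 = 1

Final answer: 1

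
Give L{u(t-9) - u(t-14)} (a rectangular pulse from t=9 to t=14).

L{u(t-a)} = e^(-as)/s. L{u(t-9) - u(t-14)} = (e^(-9s) - e^(-14s))/s

Final answer: (e^(-9s) - e^(-14s))/s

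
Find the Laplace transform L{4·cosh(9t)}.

L{cosh(ωt)} = s/(s² - ω²), so L{cosh(9t)} = s/(s² - 81). Then L{4·cosh(9t)} = 4·s/(s² - 81) = 4s/(s² - 81)

Final answer: 4s/(s² - 81)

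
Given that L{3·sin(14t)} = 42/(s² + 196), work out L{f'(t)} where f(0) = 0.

L{f'(t)} = s·F(s) - f(0) = s·42/(s² + 196) - 0 = 42s/(s² + 196)

Final answer: 42s/(s² + 196)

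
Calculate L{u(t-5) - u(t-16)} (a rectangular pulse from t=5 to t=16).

L{u(t-a)} = e^(-as)/s. L{u(t-5) - u(t-16)} = (e^(-5s) - e^(-16s))/s

Final answer: (e^(-5s) - e^(-16s))/s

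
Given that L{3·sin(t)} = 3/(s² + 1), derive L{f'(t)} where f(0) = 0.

L{f'(t)} = s·F(s) - f(0) = s·3/(s² + 1) - 0 = 3s/(s² + 1)

Final answer: 3s/(s² + 1)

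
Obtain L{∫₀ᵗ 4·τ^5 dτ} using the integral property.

L{∫₀ᵗ f(τ)dτ} = F(s)/s with f(t) = 4t^5. F(s) = 480/s^6, so L{∫₀ᵗ 4·τ^5 dτ} = (480/s^6)/s = 480/s^7. (Check: ∫₀ᵗ 4·τ^5 dτ = 4t^6/6.)

Final answer: 480/s^7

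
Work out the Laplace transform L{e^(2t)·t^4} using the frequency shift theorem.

L{e^(at)·t^n} = n!/(s-a)^(n+1), so L{e^(2t)·t^4} = 24/(s-2)^5

Final answer: 24/(s-2)^5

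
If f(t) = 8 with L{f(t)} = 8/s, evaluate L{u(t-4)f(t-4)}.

Time shift theorem: L{u(t-a)f(t-a)} = e^(-as)F(s). Here a=4, F(s) = 8/s, so L{u(t-4)f(t-4)} = e^(-4s)·8/s

Final answer: e^(-4s)·8/s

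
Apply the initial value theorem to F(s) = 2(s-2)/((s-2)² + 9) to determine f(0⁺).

f(0⁺) = lim_{s→∞} sF(s) = lim_{s→∞} 2s(s-2)/((s-2)² + 9) = 2

Final answer: 2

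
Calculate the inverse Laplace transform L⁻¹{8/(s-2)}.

L⁻¹{1/(s-a)} = e^(at), so L⁻¹{1/(s-2)} = e^(2t), and L⁻¹{8/(s-2)} = 8·e^(2t)

Final answer: 8·e^(2t)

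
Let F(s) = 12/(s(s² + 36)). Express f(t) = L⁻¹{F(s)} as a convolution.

12/(s(s² + 36)) = (1/s)·(12/(s² + 36)) = L{1}·L{2·sin(6t)}. So f(t) = 1*(2·sin(6t)) = ∫₀ᵗ 2·sin(6τ) dτ

Final answer: ∫₀ᵗ 2·sin(6τ) dτ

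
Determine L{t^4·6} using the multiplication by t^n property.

L{6} = 6/s. d^1/ds^1[1/s] = -1/s². d^2/ds^2[1/s] = 2/s^3. d^3/ds^3[1/s] = -6/s^4. d^4/ds^4[1/s] = 24/s^5. So L{t^4} = (-1)^{4}·24/s^5 = 24/s^5. Then L{t^4·6} = 6·24/s^5 = 144/s^5

Final answer: 144/s^5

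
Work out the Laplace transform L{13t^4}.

L{13t^4} = 13 · L{t^4} = 13 · 24/s^5 = 312/s^5

Final answer: 312/s^5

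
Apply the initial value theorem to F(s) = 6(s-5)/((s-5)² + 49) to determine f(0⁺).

f(0⁺) = lim_{s→∞} sF(s) = lim_{s→∞} 6s(s-5)/((s-5)² + 49) = 6

Final answer: 6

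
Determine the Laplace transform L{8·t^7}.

L{t^n} = n!/s^(n+1), so L{t^7} = 5040/s^8. Then L{8·t^7} = 8·5040/s^8 = 40320/s^8

Final answer: 40320/s^8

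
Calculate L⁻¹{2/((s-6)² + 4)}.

Form: b/((s-a)² + b²) → e^(at)sin(bt). With a=6, b=2

Final answer: e^(6t)·sin(2t)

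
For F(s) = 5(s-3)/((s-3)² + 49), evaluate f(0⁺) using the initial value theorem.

f(0⁺) = lim_{s→∞} sF(s) = lim_{s→∞} 5s(s-3)/((s-3)² + 49) = 5

Final answer: 5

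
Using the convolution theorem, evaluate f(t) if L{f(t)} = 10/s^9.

10/s^9 = (10/s)·(1/s^8) = L{10}·L{t^7/5040}. By convolution, f(t) = 10*t^7/5040 = ∫₀ᵗ 10·τ^7/5040 dτ = 10·t^8/40320

Final answer: 10·t^8/40320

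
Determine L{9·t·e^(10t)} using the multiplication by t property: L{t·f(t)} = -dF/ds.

Using L{t^n·e^(at)} = n!/(s-a)^(n+1), L{t·e^(10t)} = 1/(s-10)^2, so L{9·t·e^(10t)} = 9·1/(s-10)^2 = 9/(s-10)^2

Final answer: 9/(s-10)^2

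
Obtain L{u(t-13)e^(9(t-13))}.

u(t-a)f(t-a) with f(t)=e^(9t). L{e^(9t)} = 1/(s-9). By time shift: e^(-13s)/(s-9)

Final answer: e^(-13s)/(s-9)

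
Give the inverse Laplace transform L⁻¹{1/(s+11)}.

L⁻¹{1/(s-a)} = e^(at), so L⁻¹{1/(s+11)} = e^(-11t)

Final answer: e^(-11t)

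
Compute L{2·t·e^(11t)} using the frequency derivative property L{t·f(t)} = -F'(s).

L{e^(11t)} = 1/(s-11). By frequency derivative: L{t·e^(11t)} = -d/ds[1/(s-11)] = -(-1)/(s-11)² = 1/(s-11)². Then L{2·t·e^(11t)} = 2·1/(s-11)² = 2/(s-11)²

Final answer: 2/(s-11)²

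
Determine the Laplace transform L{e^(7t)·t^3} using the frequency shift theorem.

L{e^(at)·t^n} = n!/(s-a)^(n+1), so L{e^(7t)·t^3} = 6/(s-7)^4

Final answer: 6/(s-7)^4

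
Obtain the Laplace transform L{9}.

L{9} = 9 · L{1} = 9/s

Final answer: 9/s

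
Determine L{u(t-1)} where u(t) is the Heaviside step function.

L{u(t-a)} = e^(-as)/s. Here a=1, so L{u(t-1)} = e^(-s)/s

Final answer: e^(-s)/s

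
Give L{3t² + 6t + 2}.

L{3t² + 6t + 2} = 3·2/s³ + 6/s² + 2/s = 6/s³ + 6/s² + 2/s

Final answer: 6/s³ + 6/s² + 2/s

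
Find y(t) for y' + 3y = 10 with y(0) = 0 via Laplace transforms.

sY + 3Y = 10/s. Y = 10/(s(s+3)). Partial fractions: Y = 10/3/s - 10/3/(s+3)

Final answer: y(t) = 10/3(1 - e^(-3t))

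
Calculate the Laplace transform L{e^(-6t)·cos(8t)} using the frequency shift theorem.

Frequency shift: L{e^(at)f(t)} = F(s-a). L{e^(-6t)·cos(8t)} = (s+6)/((s+6)² + 64)

Final answer: (s+6)/((s+6)² + 64)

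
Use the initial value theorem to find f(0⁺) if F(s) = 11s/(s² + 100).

f(0⁺) = lim_{s→∞} s·11s/(s² + 100) = lim_{s→∞} 11s²/(s² + 100) = 11

Final answer: 11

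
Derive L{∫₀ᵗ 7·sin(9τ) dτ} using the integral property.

L{∫₀ᵗ f(τ)dτ} = F(s)/s with F(s) = 63/(s² + 81), so the result is (63/(s² + 81))/s = 63/(s(s² + 81))

Final answer: 63/(s(s² + 81))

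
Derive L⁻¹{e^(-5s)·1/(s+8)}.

L⁻¹{1/(s+8)} = e^(-8t). By the time shift theorem, L⁻¹{e^(-as)F(s)} = u(t-a)f(t-a) with a=5, so L⁻¹{e^(-5s)·1/(s+8)} = u(t-5)·e^(-8(t-5))

Final answer: u(t-5)·e^(-8(t-5))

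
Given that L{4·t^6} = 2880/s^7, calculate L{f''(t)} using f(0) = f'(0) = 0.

L{f''(t)} = s²F(s) - sf(0) - f'(0) = s²·2880/s^7 - 0 - 0 = 2880/s^5

Final answer: 2880/s^5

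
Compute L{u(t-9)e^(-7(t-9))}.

u(t-a)f(t-a) with f(t)=e^(-7t). L{e^(-7t)} = 1/(s+7). By time shift: e^(-9s)/(s+7)

Final answer: e^(-9s)/(s+7)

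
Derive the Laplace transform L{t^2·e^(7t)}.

L{t^n·e^(at)} = n!/(s-a)^(n+1), so L{t^2·e^(7t)} = 2/(s-7)^3

Final answer: 2/(s-7)^3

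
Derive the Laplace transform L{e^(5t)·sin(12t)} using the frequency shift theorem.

Frequency shift: L{e^(at)f(t)} = F(s-a). L{e^(5t)·sin(12t)} = 12/((s-5)² + 144)

Final answer: 12/((s-5)² + 144)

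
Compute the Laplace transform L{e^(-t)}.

L{e^(at)} = 1/(s-a), so L{e^(-t)} = 1/(s+1)

Final answer: 1/(s+1)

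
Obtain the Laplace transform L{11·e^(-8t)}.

L{e^(at)} = 1/(s-a), so L{e^(-8t)} = 1/(s+8). Then L{11·e^(-8t)} = 11/(s+8)

Final answer: 11/(s+8)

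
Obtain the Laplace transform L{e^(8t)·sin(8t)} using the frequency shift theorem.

Frequency shift: L{e^(at)f(t)} = F(s-a). L{e^(8t)·sin(8t)} = 8/((s-8)² + 64)

Final answer: 8/((s-8)² + 64)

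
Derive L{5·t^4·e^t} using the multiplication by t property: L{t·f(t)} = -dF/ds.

Using L{t^n·e^(at)} = n!/(s-a)^(n+1), L{t^4·e^t} = 24/(s-1)^5, so L{5·t^4·e^t} = 5·24/(s-1)^5 = 120/(s-1)^5

Final answer: 120/(s-1)^5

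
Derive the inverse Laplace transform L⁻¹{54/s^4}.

L⁻¹{n!/s^(n+1)} = t^n with n=3. So L⁻¹{6/s^4} = t^3, and L⁻¹{54/s^4} = (54/6)·t^3 = 9·t^3

Final answer: 9·t^3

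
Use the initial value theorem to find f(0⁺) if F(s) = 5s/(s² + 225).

f(0⁺) = lim_{s→∞} s·5s/(s² + 225) = lim_{s→∞} 5s²/(s² + 225) = 5

Final answer: 5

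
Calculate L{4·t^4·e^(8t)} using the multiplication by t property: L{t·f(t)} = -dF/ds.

Using L{t^n·e^(at)} = n!/(s-a)^(n+1), L{t^4·e^(8t)} = 24/(s-8)^5, so L{4·t^4·e^(8t)} = 4·24/(s-8)^5 = 96/(s-8)^5

Final answer: 96/(s-8)^5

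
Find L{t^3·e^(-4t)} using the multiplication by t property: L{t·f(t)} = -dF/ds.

Using L{t^n·e^(at)} = n!/(s-a)^(n+1), L{t^3·e^(-4t)} = 6/(s+4)^4

Final answer: 6/(s+4)^4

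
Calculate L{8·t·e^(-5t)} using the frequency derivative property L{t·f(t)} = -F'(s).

L{e^(-5t)} = 1/(s+5). By frequency derivative: L{t·e^(-5t)} = -d/ds[1/(s+5)] = -(-1)/(s+5)² = 1/(s+5)². Then L{8·t·e^(-5t)} = 8·1/(s+5)² = 8/(s+5)²

Final answer: 8/(s+5)²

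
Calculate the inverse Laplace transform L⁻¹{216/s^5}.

L⁻¹{n!/s^(n+1)} = t^n with n=4. So L⁻¹{24/s^5} = t^4, and L⁻¹{216/s^5} = (216/24)·t^4 = 9·t^4

Final answer: 9·t^4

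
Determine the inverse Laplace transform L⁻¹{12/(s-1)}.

L⁻¹{1/(s-a)} = e^(at), so L⁻¹{1/(s-1)} = e^t, and L⁻¹{12/(s-1)} = 12·e^t

Final answer: 12·e^t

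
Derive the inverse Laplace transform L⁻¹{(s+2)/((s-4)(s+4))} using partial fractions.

Using partial fractions, f(t) = (6e^(4t) + 2e^(-4t))/8

Final answer: (6e^(4t) + 2e^(-4t))/8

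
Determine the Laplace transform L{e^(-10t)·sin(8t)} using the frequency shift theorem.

Frequency shift: L{e^(at)f(t)} = F(s-a). L{e^(-10t)·sin(8t)} = 8/((s+10)² + 64)

Final answer: 8/((s+10)² + 64)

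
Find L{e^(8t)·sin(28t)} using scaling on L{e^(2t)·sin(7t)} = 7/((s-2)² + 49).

Scaling with a=4: L{e^(8t)·sin(28t)} = (1/4) · 7/((s/4-2)² + 49). Simplifying: 28/((s-8)² + 784)

Final answer: 28/((s-8)² + 784)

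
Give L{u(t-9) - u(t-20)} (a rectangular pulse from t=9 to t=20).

L{u(t-a)} = e^(-as)/s. L{u(t-9) - u(t-20)} = (e^(-9s) - e^(-20s))/s

Final answer: (e^(-9s) - e^(-20s))/s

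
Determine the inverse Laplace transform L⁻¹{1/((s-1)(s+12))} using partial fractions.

Decompose: A/(s-1) + B/(s+12). A = 1/13, B = -1/13. f(t) = (e^t - e^(-12t))/13

Final answer: (e^t - e^(-12t))/13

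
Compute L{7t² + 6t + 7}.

L{7t² + 6t + 7} = 7·2/s³ + 6/s² + 7/s = 14/s³ + 6/s² + 7/s

Final answer: 14/s³ + 6/s² + 7/s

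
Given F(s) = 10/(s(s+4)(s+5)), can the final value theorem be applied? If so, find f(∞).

Poles of sF(s) = 10/((s+4)(s+5)) are at s = -4 and s = -5, both in the left half-plane. Theorem applies. f(∞) = lim_{s→0} sF(s) = 10/(4·5) = 1/2

Final answer: 1/2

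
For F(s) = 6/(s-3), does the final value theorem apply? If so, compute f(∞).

sF(s) = 6s/(s-3) has a pole at s = 3 in the right half-plane. Theorem does NOT apply (unstable system; f(t) = 6·e^(3t) grows without bound).

Final answer: Not applicable (unstable)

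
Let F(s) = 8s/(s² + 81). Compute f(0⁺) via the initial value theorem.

f(0⁺) = lim_{s→∞} s·8s/(s² + 81) = lim_{s→∞} 8s²/(s² + 81) = 8

Final answer: 8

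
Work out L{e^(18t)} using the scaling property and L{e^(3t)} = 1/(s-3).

Using L{f(at)} = (1/a)F(s/a) with a=6 and f(t) = e^(3t): L{e^(18t)} = (1/6) · 1/((s/6)-3) = (1/6) · 6/(s-18) = 1/(s-18)

Final answer: 1/(s-18)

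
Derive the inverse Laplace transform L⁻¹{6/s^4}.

L⁻¹{n!/s^(n+1)} = t^n with n=3. So L⁻¹{6/s^4} = t^3

Final answer: t^3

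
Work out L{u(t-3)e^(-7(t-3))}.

u(t-a)f(t-a) with f(t)=e^(-7t). L{e^(-7t)} = 1/(s+7). By time shift: e^(-3s)/(s+7)

Final answer: e^(-3s)/(s+7)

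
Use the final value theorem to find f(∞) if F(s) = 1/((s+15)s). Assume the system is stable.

f(∞) = lim_{s→0} sF(s) = lim_{s→0} 1/(s+15) = 1/15

Final answer: 1/15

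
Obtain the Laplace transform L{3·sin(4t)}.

L{sin(ωt)} = ω/(s² + ω²), so L{sin(4t)} = 4/(s² + 16). Then L{3·sin(4t)} = 3·4/(s² + 16) = 12/(s² + 16)

Final answer: 12/(s² + 16)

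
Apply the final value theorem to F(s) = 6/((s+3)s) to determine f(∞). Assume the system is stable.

f(∞) = lim_{s→0} sF(s) = lim_{s→0} 6/(s+3) = 2

Final answer: 2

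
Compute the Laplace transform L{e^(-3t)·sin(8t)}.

L{e^(at)·sin(ωt)} = ω/((s-a)² + ω²), so L{e^(-3t)·sin(8t)} = 8/((s+3)² + 64)

Final answer: 8/((s+3)² + 64)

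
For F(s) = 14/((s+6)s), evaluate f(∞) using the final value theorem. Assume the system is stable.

f(∞) = lim_{s→0} sF(s) = lim_{s→0} 14/(s+6) = 7/3

Final answer: 7/3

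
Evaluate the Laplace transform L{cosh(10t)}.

L{cosh(ωt)} = s/(s² - ω²), so L{cosh(10t)} = s/(s² - 100)

Final answer: s/(s² - 100)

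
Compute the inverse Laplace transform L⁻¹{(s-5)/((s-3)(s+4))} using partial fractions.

Using partial fractions, f(t) = (-2e^(3t) + 9e^(-4t))/7

Final answer: (-2e^(3t) + 9e^(-4t))/7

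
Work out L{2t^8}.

L{t^n} = n!/s^(n+1). So L{2t^8} = 2·8!/s^9 = 80640/s^9

Final answer: 80640/s^9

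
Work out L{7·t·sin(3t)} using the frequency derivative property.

L{sin(3t)} = 3/(s² + 9). By L{t·f(t)} = -F'(s): -d/ds[3/(s² + 9)] = -(3)·(-2s)/(s² + 9)² = 6s/(s² + 9)². Then L{7·t·sin(3t)} = 7·6s/(s² + 9)² = 42s/(s² + 9)²

Final answer: 42s/(s² + 9)²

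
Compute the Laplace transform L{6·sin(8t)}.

L{sin(ωt)} = ω/(s² + ω²), so L{sin(8t)} = 8/(s² + 64). Then L{6·sin(8t)} = 6·8/(s² + 64) = 48/(s² + 64)

Final answer: 48/(s² + 64)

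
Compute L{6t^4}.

L{t^n} = n!/s^(n+1). So L{6t^4} = 6·4!/s^5 = 144/s^5

Final answer: 144/s^5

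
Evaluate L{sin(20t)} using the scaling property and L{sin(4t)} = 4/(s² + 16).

Using L{f(at)} = (1/a)F(s/a) with a=5: L{sin(20t)} = (1/5) · 4/((s/5)² + 16) = (1/5) · 4·25/(s² + 400) = 20/(s² + 400)

Final answer: 20/(s² + 400)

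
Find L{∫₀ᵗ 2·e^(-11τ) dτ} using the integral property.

L{∫₀ᵗ f(τ)dτ} = F(s)/s with F(s) = 2/(s+11), so L{∫₀ᵗ 2·e^(-11τ) dτ} = 2/(s(s+11))

Final answer: 2/(s(s+11))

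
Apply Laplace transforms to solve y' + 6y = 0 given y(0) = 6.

L{y'} + 6L{y} = 0. sY - 6 + 6Y = 0. Y(s+6) = 6. Y = 6/(s+6)

Final answer: y(t) = 6e^(-6t)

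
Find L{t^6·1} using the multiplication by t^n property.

L{1} = 1/s. d^1/ds^1[1/s] = -1/s². d^2/ds^2[1/s] = 2/s^3. d^3/ds^3[1/s] = -6/s^4. d^4/ds^4[1/s] = 24/s^5. d^5/ds^5[1/s] = -120/s^6. d^6/ds^6[1/s] = 720/s^7. So L{t^6} = (-1)^{6}·720/s^7 = 720/s^7

Final answer: 720/s^7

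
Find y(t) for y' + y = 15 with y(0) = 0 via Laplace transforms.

sY + Y = 15/s. Y = 15/(s(s+1)). Partial fractions: Y = 15/s - 15/(s+1)

Final answer: y(t) = 15(1 - e^(-t))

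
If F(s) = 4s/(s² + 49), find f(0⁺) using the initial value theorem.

f(0⁺) = lim_{s→∞} s·4s/(s² + 49) = lim_{s→∞} 4s²/(s² + 49) = 4

Final answer: 4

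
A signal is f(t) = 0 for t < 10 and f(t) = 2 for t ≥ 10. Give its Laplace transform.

f(t) = 2·u(t-10). L{u(t-10)} = e^(-10s)/s, so L{f(t)} = 2·e^(-10s)/s

Final answer: 2·e^(-10s)/s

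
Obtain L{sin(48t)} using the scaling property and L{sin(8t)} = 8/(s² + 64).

Using L{f(at)} = (1/a)F(s/a) with a=6: L{sin(48t)} = (1/6) · 8/((s/6)² + 64) = (1/6) · 8·36/(s² + 2304) = 48/(s² + 2304)

Final answer: 48/(s² + 2304)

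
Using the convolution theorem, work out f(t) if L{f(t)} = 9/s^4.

9/s^4 = (9/s)·(1/s^3) = L{9}·L{t^2/2}. By convolution, f(t) = 9*t^2/2 = ∫₀ᵗ 9·τ^2/2 dτ = 9·t^3/6

Final answer: 9·t^3/6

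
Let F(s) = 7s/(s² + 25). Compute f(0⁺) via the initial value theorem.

f(0⁺) = lim_{s→∞} s·7s/(s² + 25) = lim_{s→∞} 7s²/(s² + 25) = 7

Final answer: 7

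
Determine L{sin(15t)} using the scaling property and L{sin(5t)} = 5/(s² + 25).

Using L{f(at)} = (1/a)F(s/a) with a=3: L{sin(15t)} = (1/3) · 5/((s/3)² + 25) = (1/3) · 5·9/(s² + 225) = 15/(s² + 225)

Final answer: 15/(s² + 225)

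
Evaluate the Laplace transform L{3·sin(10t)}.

L{sin(ωt)} = ω/(s² + ω²), so L{sin(10t)} = 10/(s² + 100). Then L{3·sin(10t)} = 3·10/(s² + 100) = 30/(s² + 100)

Final answer: 30/(s² + 100)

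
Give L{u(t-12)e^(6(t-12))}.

u(t-a)f(t-a) with f(t)=e^(6t). L{e^(6t)} = 1/(s-6). By time shift: e^(-12s)/(s-6)

Final answer: e^(-12s)/(s-6)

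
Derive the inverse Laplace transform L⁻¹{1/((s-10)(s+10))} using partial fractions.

Decompose: A/(s-10) + B/(s+10). A = 1/20, B = -1/20. f(t) = (e^(10t) - e^(-10t))/20

Final answer: (e^(10t) - e^(-10t))/20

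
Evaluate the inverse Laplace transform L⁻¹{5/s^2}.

L⁻¹{n!/s^(n+1)} = t^n with n=1. So L⁻¹{1/s^2} = t, and L⁻¹{5/s^2} = (5/1)·t = 5·t

Final answer: 5·t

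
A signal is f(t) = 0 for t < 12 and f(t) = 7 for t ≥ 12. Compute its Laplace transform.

f(t) = 7·u(t-12). L{u(t-12)} = e^(-12s)/s, so L{f(t)} = 7·e^(-12s)/s

Final answer: 7·e^(-12s)/s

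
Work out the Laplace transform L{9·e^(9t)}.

L{e^(at)} = 1/(s-a), so L{e^(9t)} = 1/(s-9). Then L{9·e^(9t)} = 9/(s-9)

Final answer: 9/(s-9)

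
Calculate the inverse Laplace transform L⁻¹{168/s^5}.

L⁻¹{n!/s^(n+1)} = t^n with n=4. So L⁻¹{24/s^5} = t^4, and L⁻¹{168/s^5} = (168/24)·t^4 = 7·t^4

Final answer: 7·t^4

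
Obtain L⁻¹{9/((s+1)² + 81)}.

Form: b/((s-a)² + b²) → e^(at)sin(bt). With a=-1, b=9

Final answer: e^(-t)·sin(9t)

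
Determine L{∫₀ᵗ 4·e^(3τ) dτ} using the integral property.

L{∫₀ᵗ f(τ)dτ} = F(s)/s with F(s) = 4/(s-3), so L{∫₀ᵗ 4·e^(3τ) dτ} = 4/(s(s-3))

Final answer: 4/(s(s-3))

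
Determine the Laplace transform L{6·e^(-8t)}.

L{e^(at)} = 1/(s-a), so L{e^(-8t)} = 1/(s+8). Then L{6·e^(-8t)} = 6/(s+8)

Final answer: 6/(s+8)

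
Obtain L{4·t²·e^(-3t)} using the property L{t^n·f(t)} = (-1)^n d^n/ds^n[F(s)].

L{e^(-3t)} = 1/(s+3). d/ds[1/(s+3)] = -1/(s+3)². d²/ds²[1/(s+3)] = 2/(s+3)³. So L{t²·e^(-3t)} = (-1)² · 2/(s+3)³ = 2/(s+3)³. Then L{4·t²·e^(-3t)} = 4·2/(s+3)³ = 8/(s+3)³

Final answer: 8/(s+3)³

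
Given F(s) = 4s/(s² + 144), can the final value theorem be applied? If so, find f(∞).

The final value theorem requires all poles of sF(s) in the left half-plane. sF(s) = 4s²/(s² + 144) has poles at s = ±12i (imaginary axis). Theorem does NOT apply (oscillatory system).

Final answer: Not applicable (oscillatory)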